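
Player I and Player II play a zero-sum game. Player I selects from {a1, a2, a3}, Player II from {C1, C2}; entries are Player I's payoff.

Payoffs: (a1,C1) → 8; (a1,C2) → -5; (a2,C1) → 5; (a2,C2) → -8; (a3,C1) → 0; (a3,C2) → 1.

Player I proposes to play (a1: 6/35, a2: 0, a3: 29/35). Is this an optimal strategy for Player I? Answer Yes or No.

No

Against C1 this mix gives (6/35)·8 + (29/35)·0 = 48/35.
Against C2 this mix gives (6/35)·(-5) + (29/35)·1 = -1/35.
Player II will play C2, holding Player I to -1/35. Shifting weight toward the row that does better against C2 would raise this floor (the equalizing mix achieves 4/7 against both C2 and C1), so the proposed strategy is not optimal.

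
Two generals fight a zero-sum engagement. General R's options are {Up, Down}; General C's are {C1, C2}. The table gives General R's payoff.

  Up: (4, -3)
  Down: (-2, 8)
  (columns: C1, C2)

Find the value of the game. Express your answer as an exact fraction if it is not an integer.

26/17

Row minima: Up → -3, Down → -2; maximin = -2.
Column maxima: C1 → 4, C2 → 8; minimax = 4.
-2 ≠ 4, so there is no saddle point; optimal play is mixed.
Let General R play Up with probability p. Expected payoff against C1: 4p + (-2)(1−p) = 6p − 2; against C2: (-3)p + 8(1−p) = −11p + 8.
Setting these equal: 6p − 2 = −11p + 8 ⇒ 17p = 10 ⇒ p = 10/17, and the value is (6)·(10/17) − 2 = 26/17.
For General C: with q = P(C1), equating Up's and Down's payoffs gives 7q − 3 = −10q + 8 ⇒ q = 11/17.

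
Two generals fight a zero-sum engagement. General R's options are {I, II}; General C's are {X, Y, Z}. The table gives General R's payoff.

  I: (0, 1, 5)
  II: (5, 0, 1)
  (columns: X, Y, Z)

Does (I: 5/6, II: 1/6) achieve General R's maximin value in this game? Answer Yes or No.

Against X this mix gives (5/6)·0 + (1/6)·5 = 5/6.
Against Y this mix gives (5/6)·1 + (1/6)·0 = 5/6.
Against Z this mix gives (5/6)·5 + (1/6)·1 = 13/3.
All of General C's active replies (X, Y) yield 5/6, and no column does worse for General R. The mix makes General C indifferent and guarantees 5/6, so it is optimal.

Yes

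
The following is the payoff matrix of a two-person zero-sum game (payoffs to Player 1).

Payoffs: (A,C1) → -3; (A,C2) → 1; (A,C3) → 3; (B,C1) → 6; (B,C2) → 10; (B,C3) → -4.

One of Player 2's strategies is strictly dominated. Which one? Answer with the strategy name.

C2

C1 holds Player 1's payoff strictly below C2 in every row: -3 < 1, 6 < 10.
So C2 is strictly dominated for Player 2.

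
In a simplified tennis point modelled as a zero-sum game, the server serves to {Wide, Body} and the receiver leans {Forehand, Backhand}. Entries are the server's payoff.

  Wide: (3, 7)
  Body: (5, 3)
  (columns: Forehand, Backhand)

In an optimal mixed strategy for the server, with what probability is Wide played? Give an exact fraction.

1/3

Row minima: Wide → 3, Body → 3; maximin = 3.
Column maxima: Forehand → 5, Backhand → 7; minimax = 5.
3 ≠ 5, so there is no saddle point; optimal play is mixed.
Let the server play Wide with probability p. Expected payoff against Forehand: 3p + 5(1−p) = −2p + 5; against Backhand: 7p + 3(1−p) = 4p + 3.
Setting these equal: −2p + 5 = 4p + 3 ⇒ −6p = -2 ⇒ p = 1/3, and the value is (-2)·(1/3) + 5 = 13/3.
For the receiver: with q = P(Forehand), equating Wide's and Body's payoffs gives −4q + 7 = 2q + 3 ⇒ q = 2/3.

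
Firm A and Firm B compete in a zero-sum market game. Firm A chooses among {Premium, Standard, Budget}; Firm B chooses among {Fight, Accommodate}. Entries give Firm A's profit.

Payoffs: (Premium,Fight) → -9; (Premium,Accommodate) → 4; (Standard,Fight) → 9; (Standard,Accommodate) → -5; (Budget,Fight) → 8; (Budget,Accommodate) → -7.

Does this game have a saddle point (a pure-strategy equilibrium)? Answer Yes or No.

Row minima: Premium → -9, Standard → -5, Budget → -7; maximin = -5.
Column maxima: Fight → 9, Accommodate → 4; minimax = 4.
-5 ≠ 4, so no pure-strategy equilibrium exists.

No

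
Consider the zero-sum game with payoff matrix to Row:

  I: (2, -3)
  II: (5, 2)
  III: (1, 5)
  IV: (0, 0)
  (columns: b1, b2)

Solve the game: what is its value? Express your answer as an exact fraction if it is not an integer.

23/7

Row minima: I → -3, II → 2, III → 1, IV → 0; maximin = 2.
Column maxima: b1 → 5, b2 → 5; minimax = 5.
2 ≠ 5, so there is no saddle point; optimal play is mixed.
I is strictly dominated by II, so Row never plays it.
IV is strictly dominated by II, so Row never plays it.
On the remaining 2×2 (II, III vs b1, b2):
Let Row play II with probability p. Expected payoff against b1: 5p + 1(1−p) = 4p + 1; against b2: 2p + 5(1−p) = −3p + 5.
Setting these equal: 4p + 1 = −3p + 5 ⇒ 7p = 4 ⇒ p = 4/7, and the value is (4)·(4/7) + 1 = 23/7.
For Column: with q = P(b1), equating II's and III's payoffs gives 3q + 2 = −4q + 5 ⇒ q = 3/7.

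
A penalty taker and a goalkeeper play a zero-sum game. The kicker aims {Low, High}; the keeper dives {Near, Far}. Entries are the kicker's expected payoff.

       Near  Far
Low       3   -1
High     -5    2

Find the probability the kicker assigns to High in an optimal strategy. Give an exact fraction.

4/11

Row minima: Low → -1, High → -5; maximin = -1.
Column maxima: Near → 3, Far → 2; minimax = 2.
-1 ≠ 2, so there is no saddle point; optimal play is mixed.
Let the kicker play Low with probability p. Expected payoff against Near: 3p + (-5)(1−p) = 8p − 5; against Far: (-1)p + 2(1−p) = −3p + 2.
Setting these equal: 8p − 5 = −3p + 2 ⇒ 11p = 7 ⇒ p = 7/11, and the value is (8)·(7/11) − 5 = 1/11.
For the keeper: with q = P(Near), equating Low's and High's payoffs gives 4q − 1 = −7q + 2 ⇒ q = 3/11.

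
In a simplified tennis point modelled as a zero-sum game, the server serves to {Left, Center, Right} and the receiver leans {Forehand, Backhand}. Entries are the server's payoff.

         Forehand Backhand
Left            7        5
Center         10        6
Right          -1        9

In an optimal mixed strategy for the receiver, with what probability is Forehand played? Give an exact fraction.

3/14

Row minima: Left → 5, Center → 6, Right → -1; maximin = 6.
Column maxima: Forehand → 10, Backhand → 9; minimax = 9.
6 ≠ 9, so there is no saddle point; optimal play is mixed.
Left is strictly dominated by Center, so the server never plays it.
On the remaining 2×2 (Center, Right vs Forehand, Backhand):
Let the server play Center with probability p. Expected payoff against Forehand: 10p + (-1)(1−p) = 11p − 1; against Backhand: 6p + 9(1−p) = −3p + 9.
Setting these equal: 11p − 1 = −3p + 9 ⇒ 14p = 10 ⇒ p = 5/7, and the value is (11)·(5/7) − 1 = 48/7.
For the receiver: with q = P(Forehand), equating Center's and Right's payoffs gives 4q + 6 = −10q + 9 ⇒ q = 3/14.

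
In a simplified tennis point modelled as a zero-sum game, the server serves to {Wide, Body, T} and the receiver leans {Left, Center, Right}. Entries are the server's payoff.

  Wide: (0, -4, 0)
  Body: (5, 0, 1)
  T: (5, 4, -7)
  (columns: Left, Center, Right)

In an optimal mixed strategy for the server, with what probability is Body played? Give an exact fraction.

11/12

Row minima: Wide → -4, Body → 0, T → -7; maximin = 0.
Column maxima: Left → 5, Center → 4, Right → 1; minimax = 1.
0 ≠ 1, so there is no saddle point; optimal play is mixed.
Wide is strictly dominated by Body, so the server never plays it.
Left is strictly dominated by Center (it gives the server strictly more in every row), so the receiver never plays it.
On the remaining 2×2 (Body, T vs Center, Right):
Let the server play Body with probability p. Expected payoff against Center: 0p + 4(1−p) = −4p + 4; against Right: 1p + (-7)(1−p) = 8p − 7.
Setting these equal: −4p + 4 = 8p − 7 ⇒ −12p = -11 ⇒ p = 11/12, and the value is (-4)·(11/12) + 4 = 1/3.
For the receiver: with q = P(Center), equating Body's and T's payoffs gives −q + 1 = 11q − 7 ⇒ q = 2/3.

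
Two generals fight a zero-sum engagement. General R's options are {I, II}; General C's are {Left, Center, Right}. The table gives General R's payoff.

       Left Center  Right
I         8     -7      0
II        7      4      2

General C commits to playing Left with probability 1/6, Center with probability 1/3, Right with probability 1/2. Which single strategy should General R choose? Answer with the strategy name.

Expected payoff of I: (1/6)·8 + (1/3)·(-7) + (1/2)·0 = -1.
Expected payoff of II: (1/6)·7 + (1/3)·4 + (1/2)·2 = 7/2.
The largest is 7/2, so General R's best response is II.

II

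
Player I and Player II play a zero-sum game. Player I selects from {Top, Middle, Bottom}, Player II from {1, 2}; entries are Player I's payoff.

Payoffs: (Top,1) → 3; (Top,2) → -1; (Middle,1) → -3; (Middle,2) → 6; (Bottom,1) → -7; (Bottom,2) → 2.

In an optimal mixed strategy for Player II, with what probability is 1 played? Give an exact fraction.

Row minima: Top → -1, Middle → -3, Bottom → -7; maximin = -1.
Column maxima: 1 → 3, 2 → 6; minimax = 3.
-1 ≠ 3, so there is no saddle point; optimal play is mixed.
Bottom is strictly dominated by Middle, so Player I never plays it.
On the remaining 2×2 (Top, Middle vs 1, 2):
Let Player I play Top with probability p. Expected payoff against 1: 3p + (-3)(1−p) = 6p − 3; against 2: (-1)p + 6(1−p) = −7p + 6.
Setting these equal: 6p − 3 = −7p + 6 ⇒ 13p = 9 ⇒ p = 9/13, and the value is (6)·(9/13) − 3 = 15/13.
For Player II: with q = P(1), equating Top's and Middle's payoffs gives 4q − 1 = −9q + 6 ⇒ q = 7/13.

7/13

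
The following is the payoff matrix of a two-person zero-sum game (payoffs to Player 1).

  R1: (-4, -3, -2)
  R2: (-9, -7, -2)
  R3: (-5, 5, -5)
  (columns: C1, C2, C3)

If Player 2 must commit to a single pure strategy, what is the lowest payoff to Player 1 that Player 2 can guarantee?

Column maxima: C1 → -4, C2 → 5, C3 → -2.
The smallest of these is -4.

-4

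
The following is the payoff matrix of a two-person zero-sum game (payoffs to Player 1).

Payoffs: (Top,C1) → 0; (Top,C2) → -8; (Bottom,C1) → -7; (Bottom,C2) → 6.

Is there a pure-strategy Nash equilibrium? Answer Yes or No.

No

Row minima: Top → -8, Bottom → -7; maximin = -7.
Column maxima: C1 → 0, C2 → 6; minimax = 0.
-7 ≠ 0, so no pure-strategy equilibrium exists.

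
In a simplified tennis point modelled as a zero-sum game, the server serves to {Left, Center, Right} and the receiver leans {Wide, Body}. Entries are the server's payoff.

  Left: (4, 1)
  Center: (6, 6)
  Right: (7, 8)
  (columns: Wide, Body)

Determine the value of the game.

7

Row minima: Left → 1, Center → 6, Right → 7; maximin = 7.
Column maxima: Wide → 7, Body → 8; minimax = 7.
Since maximin = minimax = 7, there is a saddle point and the value is 7.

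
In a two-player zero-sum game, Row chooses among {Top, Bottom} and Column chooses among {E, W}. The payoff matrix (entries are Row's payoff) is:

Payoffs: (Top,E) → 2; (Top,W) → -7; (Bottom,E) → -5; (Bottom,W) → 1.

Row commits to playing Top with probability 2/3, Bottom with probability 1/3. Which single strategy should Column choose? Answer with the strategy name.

W

If Column plays E, Row's expected payoff is (2/3)·2 + (1/3)·(-5) = -1/3.
If Column plays W, Row's expected payoff is (2/3)·(-7) + (1/3)·1 = -13/3.
Column minimizes Row's payoff; the smallest is -13/3, so the best response is W.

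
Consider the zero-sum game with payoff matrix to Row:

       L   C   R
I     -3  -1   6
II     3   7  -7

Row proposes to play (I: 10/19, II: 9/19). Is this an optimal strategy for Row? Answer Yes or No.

Yes

Against L this mix gives (10/19)·(-3) + (9/19)·3 = -3/19.
Against C this mix gives (10/19)·(-1) + (9/19)·7 = 53/19.
Against R this mix gives (10/19)·6 + (9/19)·(-7) = -3/19.
All of Column's active replies (L, R) yield -3/19, and no column does worse for Row. The mix makes Column indifferent and guarantees -3/19, so it is optimal.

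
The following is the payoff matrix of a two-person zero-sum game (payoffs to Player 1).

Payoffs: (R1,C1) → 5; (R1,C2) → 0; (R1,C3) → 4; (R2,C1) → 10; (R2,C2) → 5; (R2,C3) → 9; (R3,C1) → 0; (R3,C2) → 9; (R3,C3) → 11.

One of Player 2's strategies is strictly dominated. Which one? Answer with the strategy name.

C2 holds Player 1's payoff strictly below C3 in every row: 0 < 4, 5 < 9, 9 < 11.
So C3 is strictly dominated for Player 2.

C3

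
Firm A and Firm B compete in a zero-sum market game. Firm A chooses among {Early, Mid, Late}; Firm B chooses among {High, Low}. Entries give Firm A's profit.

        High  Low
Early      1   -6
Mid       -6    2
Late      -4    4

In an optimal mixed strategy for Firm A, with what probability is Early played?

Row minima: Early → -6, Mid → -6, Late → -4; maximin = -4.
Column maxima: High → 1, Low → 4; minimax = 1.
-4 ≠ 1, so there is no saddle point; optimal play is mixed.
Mid is strictly dominated by Late, so Firm A never plays it.
On the remaining 2×2 (Early, Late vs High, Low):
Let Firm A play Early with probability p. Expected payoff against High: 1p + (-4)(1−p) = 5p − 4; against Low: (-6)p + 4(1−p) = −10p + 4.
Setting these equal: 5p − 4 = −10p + 4 ⇒ 15p = 8 ⇒ p = 8/15, and the value is (5)·(8/15) − 4 = -4/3.
For Firm B: with q = P(High), equating Early's and Late's payoffs gives 7q − 6 = −8q + 4 ⇒ q = 2/3.

8/15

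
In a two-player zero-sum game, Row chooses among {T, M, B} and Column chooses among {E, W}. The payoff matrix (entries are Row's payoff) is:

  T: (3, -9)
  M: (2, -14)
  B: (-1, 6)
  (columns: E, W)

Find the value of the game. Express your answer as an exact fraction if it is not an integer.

Row minima: T → -9, M → -14, B → -1; maximin = -1.
Column maxima: E → 3, W → 6; minimax = 3.
-1 ≠ 3, so there is no saddle point; optimal play is mixed.
M is strictly dominated by T, so Row never plays it.
On the remaining 2×2 (T, B vs E, W):
Let Row play T with probability p. Expected payoff against E: 3p + (-1)(1−p) = 4p − 1; against W: (-9)p + 6(1−p) = −15p + 6.
Setting these equal: 4p − 1 = −15p + 6 ⇒ 19p = 7 ⇒ p = 7/19, and the value is (4)·(7/19) − 1 = 9/19.
For Column: with q = P(E), equating T's and B's payoffs gives 12q − 9 = −7q + 6 ⇒ q = 15/19.

9/19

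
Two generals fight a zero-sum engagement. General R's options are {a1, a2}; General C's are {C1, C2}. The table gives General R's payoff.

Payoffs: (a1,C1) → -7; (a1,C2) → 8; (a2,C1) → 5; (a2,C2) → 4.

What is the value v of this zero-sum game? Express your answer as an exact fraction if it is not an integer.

Row minima: a1 → -7, a2 → 4; maximin = 4.
Column maxima: C1 → 5, C2 → 8; minimax = 5.
4 ≠ 5, so there is no saddle point; optimal play is mixed.
Let General R play a1 with probability p. Expected payoff against C1: (-7)p + 5(1−p) = −12p + 5; against C2: 8p + 4(1−p) = 4p + 4.
Setting these equal: −12p + 5 = 4p + 4 ⇒ −16p = -1 ⇒ p = 1/16, and the value is (-12)·(1/16) + 5 = 17/4.
For General C: with q = P(C1), equating a1's and a2's payoffs gives −15q + 8 = q + 4 ⇒ q = 1/4.

17/4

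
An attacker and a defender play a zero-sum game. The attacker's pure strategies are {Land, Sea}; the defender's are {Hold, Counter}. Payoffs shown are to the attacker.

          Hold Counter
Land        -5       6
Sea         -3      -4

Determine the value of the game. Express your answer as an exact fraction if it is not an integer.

Row minima: Land → -5, Sea → -4; maximin = -4.
Column maxima: Hold → -3, Counter → 6; minimax = -3.
-4 ≠ -3, so there is no saddle point; optimal play is mixed.
Let the attacker play Land with probability p. Expected payoff against Hold: (-5)p + (-3)(1−p) = −2p − 3; against Counter: 6p + (-4)(1−p) = 10p − 4.
Setting these equal: −2p − 3 = 10p − 4 ⇒ −12p = -1 ⇒ p = 1/12, and the value is (-2)·(1/12) − 3 = -19/6.
For the defender: with q = P(Hold), equating Land's and Sea's payoffs gives −11q + 6 = q − 4 ⇒ q = 5/6.

-19/6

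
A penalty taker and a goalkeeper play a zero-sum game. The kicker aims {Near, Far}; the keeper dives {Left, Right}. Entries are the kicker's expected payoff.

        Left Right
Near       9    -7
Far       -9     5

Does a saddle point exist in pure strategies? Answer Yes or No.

Row minima: Near → -7, Far → -9; maximin = -7.
Column maxima: Left → 9, Right → 5; minimax = 5.
-7 ≠ 5, so no pure-strategy equilibrium exists.

No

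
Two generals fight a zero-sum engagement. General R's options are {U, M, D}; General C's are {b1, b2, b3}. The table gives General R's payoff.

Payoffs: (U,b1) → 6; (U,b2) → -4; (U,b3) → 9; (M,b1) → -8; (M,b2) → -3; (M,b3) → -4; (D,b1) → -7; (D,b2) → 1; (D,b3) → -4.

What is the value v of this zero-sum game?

Row minima: U → -4, M → -8, D → -7; maximin = -4.
Column maxima: b1 → 6, b2 → 1, b3 → 9; minimax = 1.
-4 ≠ 1, so there is no saddle point; optimal play is mixed.
b3 is strictly dominated by b1 (it gives General R strictly more in every row), so General C never plays it.
With b3 eliminated, M is strictly dominated by D (D gives General R strictly more in every remaining column), so General R never plays it.
On the remaining 2×2 (U, D vs b1, b2):
Let General R play U with probability p. Expected payoff against b1: 6p + (-7)(1−p) = 13p − 7; against b2: (-4)p + 1(1−p) = −5p + 1.
Setting these equal: 13p − 7 = −5p + 1 ⇒ 18p = 8 ⇒ p = 4/9, and the value is (13)·(4/9) − 7 = -11/9.
For General C: with q = P(b1), equating U's and D's payoffs gives 10q − 4 = −8q + 1 ⇒ q = 5/18.

-11/9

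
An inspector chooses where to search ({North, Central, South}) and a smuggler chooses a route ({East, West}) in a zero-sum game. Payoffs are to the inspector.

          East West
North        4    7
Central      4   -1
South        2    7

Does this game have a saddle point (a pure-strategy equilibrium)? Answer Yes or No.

Row minima: North → 4, Central → -1, South → 2; maximin = 4.
Column maxima: East → 4, West → 7; minimax = 4.
maximin = minimax = 4, so a saddle point exists.

Yes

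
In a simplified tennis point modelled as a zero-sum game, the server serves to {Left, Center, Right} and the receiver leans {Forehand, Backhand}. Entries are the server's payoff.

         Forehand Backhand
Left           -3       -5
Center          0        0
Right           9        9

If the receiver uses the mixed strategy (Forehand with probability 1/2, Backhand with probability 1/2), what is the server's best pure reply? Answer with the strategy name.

Right

Expected payoff of Left: (1/2)·(-3) + (1/2)·(-5) = -4.
Expected payoff of Center: (1/2)·0 + (1/2)·0 = 0.
Expected payoff of Right: (1/2)·9 + (1/2)·9 = 9.
The largest is 9, so the server's best response is Right.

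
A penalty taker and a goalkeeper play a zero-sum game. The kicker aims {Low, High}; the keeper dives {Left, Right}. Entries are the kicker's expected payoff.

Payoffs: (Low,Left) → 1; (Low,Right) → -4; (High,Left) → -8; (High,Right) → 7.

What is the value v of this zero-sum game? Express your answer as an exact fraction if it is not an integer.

Row minima: Low → -4, High → -8; maximin = -4.
Column maxima: Left → 1, Right → 7; minimax = 1.
-4 ≠ 1, so there is no saddle point; optimal play is mixed.
Let the kicker play Low with probability p. Expected payoff against Left: 1p + (-8)(1−p) = 9p − 8; against Right: (-4)p + 7(1−p) = −11p + 7.
Setting these equal: 9p − 8 = −11p + 7 ⇒ 20p = 15 ⇒ p = 3/4, and the value is (9)·(3/4) − 8 = -5/4.
For the keeper: with q = P(Left), equating Low's and High's payoffs gives 5q − 4 = −15q + 7 ⇒ q = 11/20.

-5/4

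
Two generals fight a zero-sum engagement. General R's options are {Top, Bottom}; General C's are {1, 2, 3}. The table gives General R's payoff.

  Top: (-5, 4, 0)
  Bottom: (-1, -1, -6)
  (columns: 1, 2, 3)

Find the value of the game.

-3

Row minima: Top → -5, Bottom → -6; maximin = -5.
Column maxima: 1 → -1, 2 → 4, 3 → 0; minimax = -1.
-5 ≠ -1, so there is no saddle point; optimal play is mixed.
2 is strictly dominated by 3 (it gives General R strictly more in every row), so General C never plays it.
On the remaining 2×2 (Top, Bottom vs 1, 3):
Let General R play Top with probability p. Expected payoff against 1: (-5)p + (-1)(1−p) = −4p − 1; against 3: 0p + (-6)(1−p) = 6p − 6.
Setting these equal: −4p − 1 = 6p − 6 ⇒ −10p = -5 ⇒ p = 1/2, and the value is (-4)·(1/2) − 1 = -3.
For General C: with q = P(1), equating Top's and Bottom's payoffs gives −5q = 5q − 6 ⇒ q = 3/5.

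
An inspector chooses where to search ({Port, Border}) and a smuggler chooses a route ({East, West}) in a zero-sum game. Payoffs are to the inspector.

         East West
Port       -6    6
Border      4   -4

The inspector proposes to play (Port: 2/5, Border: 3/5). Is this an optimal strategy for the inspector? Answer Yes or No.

Against East this mix gives (2/5)·(-6) + (3/5)·4 = 0.
Against West this mix gives (2/5)·6 + (3/5)·(-4) = 0.
All of the smuggler's active replies (East, West) yield 0, and no column does worse for the inspector. The mix makes the smuggler indifferent and guarantees 0, so it is optimal.

Yes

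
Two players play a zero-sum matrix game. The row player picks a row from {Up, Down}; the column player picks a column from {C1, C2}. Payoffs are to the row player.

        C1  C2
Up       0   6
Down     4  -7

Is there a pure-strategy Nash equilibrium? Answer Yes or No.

No

Row minima: Up → 0, Down → -7; maximin = 0.
Column maxima: C1 → 4, C2 → 6; minimax = 4.
0 ≠ 4, so no pure-strategy equilibrium exists.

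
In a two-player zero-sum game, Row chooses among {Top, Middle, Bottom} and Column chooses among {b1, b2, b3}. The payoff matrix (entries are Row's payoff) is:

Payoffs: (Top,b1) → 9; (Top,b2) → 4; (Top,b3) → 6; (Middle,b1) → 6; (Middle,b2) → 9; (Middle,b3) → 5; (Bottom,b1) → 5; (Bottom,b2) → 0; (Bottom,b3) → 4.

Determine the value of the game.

17/3

Row minima: Top → 4, Middle → 5, Bottom → 0; maximin = 5.
Column maxima: b1 → 9, b2 → 9, b3 → 6; minimax = 6.
5 ≠ 6, so there is no saddle point; optimal play is mixed.
Bottom is strictly dominated by Top, so Row never plays it.
b1 is strictly dominated by b3 (it gives Row strictly more in every row), so Column never plays it.
On the remaining 2×2 (Top, Middle vs b2, b3):
Let Row play Top with probability p. Expected payoff against b2: 4p + 9(1−p) = −5p + 9; against b3: 6p + 5(1−p) = p + 5.
Setting these equal: −5p + 9 = p + 5 ⇒ −6p = -4 ⇒ p = 2/3, and the value is (-5)·(2/3) + 9 = 17/3.
For Column: with q = P(b2), equating Top's and Middle's payoffs gives −2q + 6 = 4q + 5 ⇒ q = 1/6.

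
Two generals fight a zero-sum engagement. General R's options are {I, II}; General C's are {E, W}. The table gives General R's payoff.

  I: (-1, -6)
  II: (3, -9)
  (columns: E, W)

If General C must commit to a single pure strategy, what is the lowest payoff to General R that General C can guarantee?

Column maxima: E → 3, W → -6.
The smallest of these is -6.

-6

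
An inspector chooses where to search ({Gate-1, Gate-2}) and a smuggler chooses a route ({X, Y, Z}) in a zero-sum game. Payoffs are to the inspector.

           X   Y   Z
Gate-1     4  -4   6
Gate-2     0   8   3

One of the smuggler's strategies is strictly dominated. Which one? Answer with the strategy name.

Z

X holds the inspector's payoff strictly below Z in every row: 4 < 6, 0 < 3.
So Z is strictly dominated for the smuggler.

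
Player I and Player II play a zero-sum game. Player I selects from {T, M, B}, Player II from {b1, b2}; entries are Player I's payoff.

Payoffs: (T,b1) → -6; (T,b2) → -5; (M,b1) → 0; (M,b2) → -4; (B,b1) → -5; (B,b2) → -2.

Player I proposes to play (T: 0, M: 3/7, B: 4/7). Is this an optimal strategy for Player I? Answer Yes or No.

Against b1 this mix gives (3/7)·0 + (4/7)·(-5) = -20/7.
Against b2 this mix gives (3/7)·(-4) + (4/7)·(-2) = -20/7.
All of Player II's active replies (b1, b2) yield -20/7, and no column does worse for Player I. The mix makes Player II indifferent and guarantees -20/7, so it is optimal.

Yes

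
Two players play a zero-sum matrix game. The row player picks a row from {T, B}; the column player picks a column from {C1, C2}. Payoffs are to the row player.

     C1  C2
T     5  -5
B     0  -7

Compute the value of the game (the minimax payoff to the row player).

-5

Row minima: T → -5, B → -7; maximin = -5.
Column maxima: C1 → 5, C2 → -5; minimax = -5.
Since maximin = minimax = -5, there is a saddle point and the value is -5.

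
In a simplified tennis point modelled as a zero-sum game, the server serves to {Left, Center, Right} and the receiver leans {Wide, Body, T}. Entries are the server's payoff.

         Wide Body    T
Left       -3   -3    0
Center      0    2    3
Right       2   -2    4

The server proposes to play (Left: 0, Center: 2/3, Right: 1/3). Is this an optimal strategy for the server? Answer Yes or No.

Against Wide this mix gives (2/3)·0 + (1/3)·2 = 2/3.
Against Body this mix gives (2/3)·2 + (1/3)·(-2) = 2/3.
Against T this mix gives (2/3)·3 + (1/3)·4 = 10/3.
All of the receiver's active replies (Wide, Body) yield 2/3, and no column does worse for the server. The mix makes the receiver indifferent and guarantees 2/3, so it is optimal.

Yes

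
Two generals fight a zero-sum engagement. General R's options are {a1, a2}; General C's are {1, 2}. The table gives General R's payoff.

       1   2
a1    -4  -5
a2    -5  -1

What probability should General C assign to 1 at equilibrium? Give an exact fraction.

Row minima: a1 → -5, a2 → -5; maximin = -5.
Column maxima: 1 → -4, 2 → -1; minimax = -4.
-5 ≠ -4, so there is no saddle point; optimal play is mixed.
Let General R play a1 with probability p. Expected payoff against 1: (-4)p + (-5)(1−p) = p − 5; against 2: (-5)p + (-1)(1−p) = −4p − 1.
Setting these equal: p − 5 = −4p − 1 ⇒ 5p = 4 ⇒ p = 4/5, and the value is (1)·(4/5) − 5 = -21/5.
For General C: with q = P(1), equating a1's and a2's payoffs gives q − 5 = −4q − 1 ⇒ q = 4/5.

4/5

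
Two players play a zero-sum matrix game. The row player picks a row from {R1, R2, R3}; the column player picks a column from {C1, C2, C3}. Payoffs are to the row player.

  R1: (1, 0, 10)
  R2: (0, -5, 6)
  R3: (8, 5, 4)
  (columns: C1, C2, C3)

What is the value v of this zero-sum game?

50/11

Row minima: R1 → 0, R2 → -5, R3 → 4; maximin = 4.
Column maxima: C1 → 8, C2 → 5, C3 → 10; minimax = 5.
4 ≠ 5, so there is no saddle point; optimal play is mixed.
R2 is strictly dominated by R1, so the row player never plays it.
C1 is strictly dominated by C2 (it gives the row player strictly more in every row), so the column player never plays it.
On the remaining 2×2 (R1, R3 vs C2, C3):
Let the row player play R1 with probability p. Expected payoff against C2: 0p + 5(1−p) = −5p + 5; against C3: 10p + 4(1−p) = 6p + 4.
Setting these equal: −5p + 5 = 6p + 4 ⇒ −11p = -1 ⇒ p = 1/11, and the value is (-5)·(1/11) + 5 = 50/11.
For the column player: with q = P(C2), equating R1's and R3's payoffs gives −10q + 10 = q + 4 ⇒ q = 6/11.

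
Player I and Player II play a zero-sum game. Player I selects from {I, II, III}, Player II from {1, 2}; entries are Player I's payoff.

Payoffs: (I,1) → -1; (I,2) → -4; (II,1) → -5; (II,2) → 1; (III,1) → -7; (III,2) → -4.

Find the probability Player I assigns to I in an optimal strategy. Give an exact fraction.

2/3

Row minima: I → -4, II → -5, III → -7; maximin = -4.
Column maxima: 1 → -1, 2 → 1; minimax = -1.
-4 ≠ -1, so there is no saddle point; optimal play is mixed.
III is strictly dominated by II, so Player I never plays it.
On the remaining 2×2 (I, II vs 1, 2):
Let Player I play I with probability p. Expected payoff against 1: (-1)p + (-5)(1−p) = 4p − 5; against 2: (-4)p + 1(1−p) = −5p + 1.
Setting these equal: 4p − 5 = −5p + 1 ⇒ 9p = 6 ⇒ p = 2/3, and the value is (4)·(2/3) − 5 = -7/3.
For Player II: with q = P(1), equating I's and II's payoffs gives 3q − 4 = −6q + 1 ⇒ q = 5/9.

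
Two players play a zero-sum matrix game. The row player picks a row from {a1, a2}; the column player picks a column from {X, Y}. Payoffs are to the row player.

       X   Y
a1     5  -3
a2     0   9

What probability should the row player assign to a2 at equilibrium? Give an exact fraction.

Row minima: a1 → -3, a2 → 0; maximin = 0.
Column maxima: X → 5, Y → 9; minimax = 5.
0 ≠ 5, so there is no saddle point; optimal play is mixed.
Let the row player play a1 with probability p. Expected payoff against X: 5p + 0(1−p) = 5p; against Y: (-3)p + 9(1−p) = −12p + 9.
Setting these equal: 5p = −12p + 9 ⇒ 17p = 9 ⇒ p = 9/17, and the value is (5)·(9/17) = 45/17.
For the column player: with q = P(X), equating a1's and a2's payoffs gives 8q − 3 = −9q + 9 ⇒ q = 12/17.

8/17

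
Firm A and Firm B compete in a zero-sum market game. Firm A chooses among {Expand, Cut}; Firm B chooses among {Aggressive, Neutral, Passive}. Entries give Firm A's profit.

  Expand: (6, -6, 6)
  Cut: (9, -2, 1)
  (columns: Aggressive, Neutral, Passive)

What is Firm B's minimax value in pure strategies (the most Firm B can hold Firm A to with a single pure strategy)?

Column maxima: Aggressive → 9, Neutral → -2, Passive → 6.
The smallest of these is -2.

-2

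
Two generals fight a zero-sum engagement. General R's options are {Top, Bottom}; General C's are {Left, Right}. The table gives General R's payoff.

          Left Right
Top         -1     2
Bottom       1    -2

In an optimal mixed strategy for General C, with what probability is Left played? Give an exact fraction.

Row minima: Top → -1, Bottom → -2; maximin = -1.
Column maxima: Left → 1, Right → 2; minimax = 1.
-1 ≠ 1, so there is no saddle point; optimal play is mixed.
Let General R play Top with probability p. Expected payoff against Left: (-1)p + 1(1−p) = −2p + 1; against Right: 2p + (-2)(1−p) = 4p − 2.
Setting these equal: −2p + 1 = 4p − 2 ⇒ −6p = -3 ⇒ p = 1/2, and the value is (-2)·(1/2) + 1 = 0.
For General C: with q = P(Left), equating Top's and Bottom's payoffs gives −3q + 2 = 3q − 2 ⇒ q = 2/3.

2/3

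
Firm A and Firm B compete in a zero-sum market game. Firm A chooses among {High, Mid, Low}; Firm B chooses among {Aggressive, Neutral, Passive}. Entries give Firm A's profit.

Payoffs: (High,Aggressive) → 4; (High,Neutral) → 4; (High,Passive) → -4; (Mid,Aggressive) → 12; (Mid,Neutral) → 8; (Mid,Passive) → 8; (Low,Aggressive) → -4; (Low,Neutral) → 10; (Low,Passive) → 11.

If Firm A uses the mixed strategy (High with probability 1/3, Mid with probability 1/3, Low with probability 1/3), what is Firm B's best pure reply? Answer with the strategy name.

Aggressive

If Firm B plays Aggressive, Firm A's expected payoff is (1/3)·4 + (1/3)·12 + (1/3)·(-4) = 4.
If Firm B plays Neutral, Firm A's expected payoff is (1/3)·4 + (1/3)·8 + (1/3)·10 = 22/3.
If Firm B plays Passive, Firm A's expected payoff is (1/3)·(-4) + (1/3)·8 + (1/3)·11 = 5.
Firm B minimizes Firm A's payoff; the smallest is 4, so the best response is Aggressive.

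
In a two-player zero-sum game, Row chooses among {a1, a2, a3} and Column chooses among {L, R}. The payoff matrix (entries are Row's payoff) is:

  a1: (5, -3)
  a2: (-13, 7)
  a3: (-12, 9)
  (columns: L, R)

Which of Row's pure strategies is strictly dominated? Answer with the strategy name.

a3 gives a strictly higher payoff than a2 against every column: -12 > -13, 9 > 7.
So a2 is strictly dominated and Row never plays it.

a2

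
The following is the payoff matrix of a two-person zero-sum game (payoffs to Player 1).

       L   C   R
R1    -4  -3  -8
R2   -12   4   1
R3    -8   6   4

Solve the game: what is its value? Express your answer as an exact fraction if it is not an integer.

-5

Row minima: R1 → -8, R2 → -12, R3 → -8; maximin = -8.
Column maxima: L → -4, C → 6, R → 4; minimax = -4.
-8 ≠ -4, so there is no saddle point; optimal play is mixed.
R2 is strictly dominated by R3, so Player 1 never plays it.
C is strictly dominated by L (it gives Player 1 strictly more in every row), so Player 2 never plays it.
On the remaining 2×2 (R1, R3 vs L, R):
Let Player 1 play R1 with probability p. Expected payoff against L: (-4)p + (-8)(1−p) = 4p − 8; against R: (-8)p + 4(1−p) = −12p + 4.
Setting these equal: 4p − 8 = −12p + 4 ⇒ 16p = 12 ⇒ p = 3/4, and the value is (4)·(3/4) − 8 = -5.
For Player 2: with q = P(L), equating R1's and R3's payoffs gives 4q − 8 = −12q + 4 ⇒ q = 3/4.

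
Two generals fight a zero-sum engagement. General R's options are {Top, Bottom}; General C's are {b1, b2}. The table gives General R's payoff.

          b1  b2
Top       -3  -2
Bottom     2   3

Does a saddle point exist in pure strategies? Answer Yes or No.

Yes

Row minima: Top → -3, Bottom → 2; maximin = 2.
Column maxima: b1 → 2, b2 → 3; minimax = 2.
maximin = minimax = 2, so a saddle point exists.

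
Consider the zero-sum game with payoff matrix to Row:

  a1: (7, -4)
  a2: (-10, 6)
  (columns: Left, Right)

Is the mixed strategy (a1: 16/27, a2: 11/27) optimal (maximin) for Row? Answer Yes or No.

Yes

Against Left this mix gives (16/27)·7 + (11/27)·(-10) = 2/27.
Against Right this mix gives (16/27)·(-4) + (11/27)·6 = 2/27.
All of Column's active replies (Left, Right) yield 2/27, and no column does worse for Row. The mix makes Column indifferent and guarantees 2/27, so it is optimal.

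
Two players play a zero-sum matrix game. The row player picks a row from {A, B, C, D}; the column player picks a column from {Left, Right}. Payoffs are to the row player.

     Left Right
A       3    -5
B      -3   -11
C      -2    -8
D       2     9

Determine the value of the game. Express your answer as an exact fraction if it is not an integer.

Row minima: A → -5, B → -11, C → -8, D → 2; maximin = 2.
Column maxima: Left → 3, Right → 9; minimax = 3.
2 ≠ 3, so there is no saddle point; optimal play is mixed.
B is strictly dominated by A, so the row player never plays it.
C is strictly dominated by A, so the row player never plays it.
On the remaining 2×2 (A, D vs Left, Right):
Let the row player play A with probability p. Expected payoff against Left: 3p + 2(1−p) = p + 2; against Right: (-5)p + 9(1−p) = −14p + 9.
Setting these equal: p + 2 = −14p + 9 ⇒ 15p = 7 ⇒ p = 7/15, and the value is (1)·(7/15) + 2 = 37/15.
For the column player: with q = P(Left), equating A's and D's payoffs gives 8q − 5 = −7q + 9 ⇒ q = 14/15.

37/15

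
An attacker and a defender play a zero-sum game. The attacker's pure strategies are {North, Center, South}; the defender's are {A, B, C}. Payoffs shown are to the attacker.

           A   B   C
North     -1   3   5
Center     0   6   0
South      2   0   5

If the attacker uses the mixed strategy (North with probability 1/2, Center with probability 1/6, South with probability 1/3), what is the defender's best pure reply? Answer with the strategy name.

A

If the defender plays A, the attacker's expected payoff is (1/2)·(-1) + (1/6)·0 + (1/3)·2 = 1/6.
If the defender plays B, the attacker's expected payoff is (1/2)·3 + (1/6)·6 + (1/3)·0 = 5/2.
If the defender plays C, the attacker's expected payoff is (1/2)·5 + (1/6)·0 + (1/3)·5 = 25/6.
The defender minimizes the attacker's payoff; the smallest is 1/6, so the best response is A.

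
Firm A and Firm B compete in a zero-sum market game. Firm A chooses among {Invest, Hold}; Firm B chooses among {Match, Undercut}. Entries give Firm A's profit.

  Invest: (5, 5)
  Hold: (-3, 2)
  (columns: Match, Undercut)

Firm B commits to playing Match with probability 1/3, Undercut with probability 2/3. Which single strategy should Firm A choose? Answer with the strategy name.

Invest

Expected payoff of Invest: (1/3)·5 + (2/3)·5 = 5.
Expected payoff of Hold: (1/3)·(-3) + (2/3)·2 = 1/3.
The largest is 5, so Firm A's best response is Invest.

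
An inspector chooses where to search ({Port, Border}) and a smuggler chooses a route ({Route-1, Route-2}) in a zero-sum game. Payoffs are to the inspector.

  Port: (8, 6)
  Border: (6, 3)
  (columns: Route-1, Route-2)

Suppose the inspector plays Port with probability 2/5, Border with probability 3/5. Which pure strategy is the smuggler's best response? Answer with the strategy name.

Route-2

If the smuggler plays Route-1, the inspector's expected payoff is (2/5)·8 + (3/5)·6 = 34/5.
If the smuggler plays Route-2, the inspector's expected payoff is (2/5)·6 + (3/5)·3 = 21/5.
The smuggler minimizes the inspector's payoff; the smallest is 21/5, so the best response is Route-2.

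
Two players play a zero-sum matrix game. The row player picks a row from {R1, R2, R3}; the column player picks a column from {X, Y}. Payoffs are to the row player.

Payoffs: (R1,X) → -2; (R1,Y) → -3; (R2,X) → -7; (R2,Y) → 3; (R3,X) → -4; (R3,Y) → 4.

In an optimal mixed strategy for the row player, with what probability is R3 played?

1/9

Row minima: R1 → -3, R2 → -7, R3 → -4; maximin = -3.
Column maxima: X → -2, Y → 4; minimax = -2.
-3 ≠ -2, so there is no saddle point; optimal play is mixed.
R2 is strictly dominated by R3, so the row player never plays it.
On the remaining 2×2 (R1, R3 vs X, Y):
Let the row player play R1 with probability p. Expected payoff against X: (-2)p + (-4)(1−p) = 2p − 4; against Y: (-3)p + 4(1−p) = −7p + 4.
Setting these equal: 2p − 4 = −7p + 4 ⇒ 9p = 8 ⇒ p = 8/9, and the value is (2)·(8/9) − 4 = -20/9.
For the column player: with q = P(X), equating R1's and R3's payoffs gives q − 3 = −8q + 4 ⇒ q = 7/9.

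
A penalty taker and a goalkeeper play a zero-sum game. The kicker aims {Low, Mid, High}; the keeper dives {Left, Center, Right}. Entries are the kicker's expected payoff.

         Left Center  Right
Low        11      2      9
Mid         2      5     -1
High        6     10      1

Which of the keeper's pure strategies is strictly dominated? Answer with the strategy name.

Left

Right holds the kicker's payoff strictly below Left in every row: 9 < 11, -1 < 2, 1 < 6.
So Left is strictly dominated for the keeper.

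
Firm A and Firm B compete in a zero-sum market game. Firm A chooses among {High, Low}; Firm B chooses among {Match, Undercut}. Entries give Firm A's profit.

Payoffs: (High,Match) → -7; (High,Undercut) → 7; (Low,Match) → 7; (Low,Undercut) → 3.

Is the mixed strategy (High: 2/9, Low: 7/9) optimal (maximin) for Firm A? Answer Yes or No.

Against Match this mix gives (2/9)·(-7) + (7/9)·7 = 35/9.
Against Undercut this mix gives (2/9)·7 + (7/9)·3 = 35/9.
All of Firm B's active replies (Match, Undercut) yield 35/9, and no column does worse for Firm A. The mix makes Firm B indifferent and guarantees 35/9, so it is optimal.

Yes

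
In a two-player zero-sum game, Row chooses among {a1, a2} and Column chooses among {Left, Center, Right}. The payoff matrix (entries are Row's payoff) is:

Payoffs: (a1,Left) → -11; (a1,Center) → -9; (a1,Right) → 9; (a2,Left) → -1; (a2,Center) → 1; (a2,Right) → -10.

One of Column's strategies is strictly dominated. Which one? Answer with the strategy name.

Left holds Row's payoff strictly below Center in every row: -11 < -9, -1 < 1.
So Center is strictly dominated for Column.

Center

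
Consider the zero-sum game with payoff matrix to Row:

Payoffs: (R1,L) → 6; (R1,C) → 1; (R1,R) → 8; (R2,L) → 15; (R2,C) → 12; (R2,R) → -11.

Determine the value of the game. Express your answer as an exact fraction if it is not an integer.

107/30

Row minima: R1 → 1, R2 → -11; maximin = 1.
Column maxima: L → 15, C → 12, R → 8; minimax = 8.
1 ≠ 8, so there is no saddle point; optimal play is mixed.
L is strictly dominated by C (it gives Row strictly more in every row), so Column never plays it.
On the remaining 2×2 (R1, R2 vs C, R):
Let Row play R1 with probability p. Expected payoff against C: 1p + 12(1−p) = −11p + 12; against R: 8p + (-11)(1−p) = 19p − 11.
Setting these equal: −11p + 12 = 19p − 11 ⇒ −30p = -23 ⇒ p = 23/30, and the value is (-11)·(23/30) + 12 = 107/30.
For Column: with q = P(C), equating R1's and R2's payoffs gives −7q + 8 = 23q − 11 ⇒ q = 19/30.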